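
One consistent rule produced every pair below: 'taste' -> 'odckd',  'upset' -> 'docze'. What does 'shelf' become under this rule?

pvorc

The output letters match the input read backwards, each shifted +10: taste reversed is etsat. Two steps: reverse the string, then apply a Caesar shift of +10.
On shelf: reverse → flehs; then shift: f+10=p, l+10=v, e+10=o, h+10=r, s+10=c.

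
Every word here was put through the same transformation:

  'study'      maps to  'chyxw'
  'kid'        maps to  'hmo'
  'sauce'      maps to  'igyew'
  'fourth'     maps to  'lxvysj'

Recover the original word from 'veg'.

car

The output letters match the input read backwards, each shifted +4: study reversed is yduts. The word is reversed, then every letter is shifted forward by 4.
Decoding veg: shift back: v−4=r, e−4=a, g−4=c → rac; then reverse → car.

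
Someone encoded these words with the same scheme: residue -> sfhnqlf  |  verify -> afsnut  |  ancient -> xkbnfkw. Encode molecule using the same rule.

r(17)→s(18) and e(4)→f(5) fit y≡15x+23 (mod 26); the inverse of 15 mod 26 is 7. This is an affine cipher: with a=0,…,z=25, each position x becomes (15x+23) mod 26.
For molecule: m(12)→15·12+23≡21=v; o(14)→15·14+23≡25=z; l(11)→15·11+23≡6=g; e(4)→15·4+23≡5=f; c(2)→15·2+23≡1=b; u(20)→15·20+23≡11=l; l(11)→15·11+23≡6=g; e(4)→15·4+23≡5=f (all mod 26).

vzgfblgf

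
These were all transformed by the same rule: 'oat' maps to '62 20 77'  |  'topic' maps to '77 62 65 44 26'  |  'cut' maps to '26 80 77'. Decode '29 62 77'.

dot

o(#15)→62 and a(#1)→20: differences scale by 3, so n = 3·pos + 17. The formula is n = 3×(alphabet index, a=1) + 17.
Decoding 29 62 77: 29→(29−17)÷3=4=d, 62→(62−17)÷3=15=o, 77→(77−17)÷3=20=t.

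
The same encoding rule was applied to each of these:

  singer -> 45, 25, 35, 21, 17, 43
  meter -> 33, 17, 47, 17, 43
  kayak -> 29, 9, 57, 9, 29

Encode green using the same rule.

21, 43, 17, 17, 35

s(#19)→45 and i(#9)→25: differences scale by 2, so n = 2·pos + 7. The formula is n = 2×(alphabet index, a=1) + 7.
For green: g=7→21, r=18→43, e=5→17, e=5→17, n=14→35.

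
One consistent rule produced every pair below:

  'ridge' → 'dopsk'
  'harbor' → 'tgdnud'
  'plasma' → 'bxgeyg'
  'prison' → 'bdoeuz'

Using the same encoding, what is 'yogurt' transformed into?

kusadf

The shift depends on letter class: consonant r→d is +12, but vowel i→o is +6. Two shifts are in play — +6 for a/e/i/o/u, +12 for every other letter.
On yogurt: y(cons)+12=k, o(vowel)+6=u, g(cons)+12=s, u(vowel)+6=a, r(cons)+12=d, t(cons)+12=f.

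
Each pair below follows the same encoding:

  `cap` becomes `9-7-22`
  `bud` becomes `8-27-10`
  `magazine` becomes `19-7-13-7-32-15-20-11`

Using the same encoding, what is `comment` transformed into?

9-21-19-19-11-20-26

c is letter #3 and maps to 9: an offset of 6. Letters become their 1-based position plus 6 (so a→7, b→8, …).
Applying it to comment: c=3→9, o=15→21, m=13→19, m=13→19, e=5→11, n=14→20, t=20→26.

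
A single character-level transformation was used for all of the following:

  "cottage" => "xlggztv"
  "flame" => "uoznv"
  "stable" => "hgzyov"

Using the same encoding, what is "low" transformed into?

Each letter is replaced by its mirror in the alphabet: a↔z, b↔y, c↔x, and so on (the Atbash cipher).
For low: l↔o, o↔l, w↔d.

old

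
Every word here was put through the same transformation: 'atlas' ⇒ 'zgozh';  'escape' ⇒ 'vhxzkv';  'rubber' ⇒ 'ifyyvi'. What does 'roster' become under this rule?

ilhgvi

This is the alphabet-reversal cipher (Atbash): a becomes z, b becomes y, etc.
On roster: r↔i, o↔l, s↔h, t↔g, e↔v, r↔i.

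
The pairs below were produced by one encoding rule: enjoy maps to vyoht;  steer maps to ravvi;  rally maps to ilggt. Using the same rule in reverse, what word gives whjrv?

This is an affine cipher: with a=0,…,z=25, each position x becomes (9x+11) mod 26.
Undoing it on whjrv: w(22)→3·(22−11)≡7=h; h(7)→3·(7−11)≡14=o; j(9)→3·(9−11)≡20=u; r(17)→3·(17−11)≡18=s; v(21)→3·(21−11)≡4=e (all mod 26).

house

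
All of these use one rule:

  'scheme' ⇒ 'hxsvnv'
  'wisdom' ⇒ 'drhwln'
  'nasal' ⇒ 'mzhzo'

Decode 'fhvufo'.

Each pair mirrors across the alphabet (s↔h, c↔x, h↔s): positions sum to 25. This is the alphabet-reversal cipher (Atbash): a becomes z, b becomes y, etc.
Decoding fhvufo: f↔u, h↔s, v↔e, u↔f, f↔u, o↔l.

useful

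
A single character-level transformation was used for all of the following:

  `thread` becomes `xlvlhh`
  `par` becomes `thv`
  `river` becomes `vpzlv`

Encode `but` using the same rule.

The shift depends on letter class: consonant t→x is +4, but vowel e→l is +7. Two shifts are in play — +7 for a/e/i/o/u, +4 for every other letter.
For but: b(cons)+4=f, u(vowel)+7=b, t(cons)+4=x.

fbx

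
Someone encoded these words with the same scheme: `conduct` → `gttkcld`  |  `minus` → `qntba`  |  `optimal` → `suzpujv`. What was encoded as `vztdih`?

In conduct: c→g is +4, o→t is +5, n→t is +6, d→k is +7 — the shift increases by 1 each position. Each letter shifts forward by (position + 4), i.e. 4, 5, 6, … — the shift grows by one for each successive letter.
Reversing it on vztdih: v−4=r, z−5=u, t−6=n, d−7=w, i−8=a, h−9=y.

runway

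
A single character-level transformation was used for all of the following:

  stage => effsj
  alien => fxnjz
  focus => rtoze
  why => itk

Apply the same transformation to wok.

itw

The shift depends on letter class: consonant s→e is +12, but vowel a→f is +5. The rule splits by letter class: vowels +5, consonants +12.
Applying it to wok: w(cons)+12=i, o(vowel)+5=t, k(cons)+12=w.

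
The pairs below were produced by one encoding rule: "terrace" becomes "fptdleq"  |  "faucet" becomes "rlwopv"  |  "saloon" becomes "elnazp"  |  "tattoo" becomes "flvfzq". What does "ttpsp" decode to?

Shifts by position in terrace: pos 0: t→f (+12), pos 1: e→p (+11), pos 2: r→t (+2), pos 3: r→d (+12), pos 4: a→l (+11), pos 5: c→e (+2) — repeating every 3. The shifts repeat in a cycle of length 3: positions 0,1,… shift by +12, +11, +2, then the pattern repeats.
Decoding ttpsp: t−12=h, t−11=i, p−2=n, s−12=g, p−11=e.

hinge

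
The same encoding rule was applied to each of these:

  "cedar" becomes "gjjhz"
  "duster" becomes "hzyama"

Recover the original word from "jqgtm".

flame

In cedar: c→g is +4, e→j is +5, d→j is +6, a→h is +7 — the shift increases by 1 each position. The shift increases by 1 at each position, starting from +4: 4, 5, 6, ….
Reversing it on jqgtm: j−4=f, q−5=l, g−6=a, t−7=m, m−8=e.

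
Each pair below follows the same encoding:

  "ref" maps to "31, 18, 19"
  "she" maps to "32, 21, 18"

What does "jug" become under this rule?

23, 34, 20

Letters become their 1-based position plus 13 (so a→14, b→15, …).
On jug: j=10→23, u=21→34, g=7→20.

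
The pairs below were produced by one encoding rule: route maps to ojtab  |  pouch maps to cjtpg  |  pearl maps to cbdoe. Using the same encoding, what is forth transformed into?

ujoag

r(17)→o(14) and o(14)→j(9) fit y≡19x+3 (mod 26); the inverse of 19 mod 26 is 11. This is an affine cipher: with a=0,…,z=25, each position x becomes (19x+3) mod 26.
On forth: f(5)→19·5+3≡20=u; o(14)→19·14+3≡9=j; r(17)→19·17+3≡14=o; t(19)→19·19+3≡0=a; h(7)→19·7+3≡6=g (all mod 26).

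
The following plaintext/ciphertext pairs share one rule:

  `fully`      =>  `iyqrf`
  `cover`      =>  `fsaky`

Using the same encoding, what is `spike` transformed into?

In fully: f→i is +3, u→y is +4, l→q is +5, l→r is +6 — the shift increases by 1 each position. Letter i (0-indexed) is shifted by i+3, so successive shifts are 3, 4, 5, ….
For spike: s+3=v, p+4=t, i+5=n, k+6=q, e+7=l.

vtnql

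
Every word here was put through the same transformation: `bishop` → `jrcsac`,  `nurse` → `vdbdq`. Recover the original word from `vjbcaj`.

narrow

In bishop: b→j is +8, i→r is +9, s→c is +10, h→s is +11 — the shift increases by 1 each position. Each letter shifts forward by (position + 8), i.e. 8, 9, 10, … — the shift grows by one for each successive letter.
Undoing it on vjbcaj: v−8=n, j−9=a, b−10=r, c−11=r, a−12=o, j−13=w.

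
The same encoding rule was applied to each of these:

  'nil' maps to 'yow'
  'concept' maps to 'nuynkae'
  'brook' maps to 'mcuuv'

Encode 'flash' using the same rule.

The shift depends on letter class: consonant n→y is +11, but vowel i→o is +6. Vowels shift forward by 6 and consonants shift forward by 11.
On flash: f(cons)+11=q, l(cons)+11=w, a(vowel)+6=g, s(cons)+11=d, h(cons)+11=s.

qwgds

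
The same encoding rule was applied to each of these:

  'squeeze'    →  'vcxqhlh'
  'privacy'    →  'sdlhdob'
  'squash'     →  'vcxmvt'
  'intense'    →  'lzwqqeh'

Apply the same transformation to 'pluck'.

sxxon

The shifts repeat in a cycle of length 2: positions 0,1,… shift by +3, +12, then the pattern repeats.
Applying it to pluck: p+3=s, l+12=x, u+3=x, c+12=o, k+3=n.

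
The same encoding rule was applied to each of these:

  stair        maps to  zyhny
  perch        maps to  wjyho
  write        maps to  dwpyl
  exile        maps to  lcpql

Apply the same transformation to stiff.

zypkm

Shifts by position in stair: pos 0: s→z (+7), pos 1: t→y (+5), pos 2: a→h (+7), pos 3: i→n (+5) — repeating every 2. It's a Vigenère-style cipher with numeric key [7,5]: position i shifts by key[i mod 2].
Applying it to stiff: s+7=z, t+5=y, i+7=p, f+5=k, f+7=m.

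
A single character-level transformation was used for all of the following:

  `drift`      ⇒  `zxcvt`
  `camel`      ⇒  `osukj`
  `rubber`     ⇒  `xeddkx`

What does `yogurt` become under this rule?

d(3)→z(25) and r(17)→x(23) fit y≡11x+18 (mod 26); the inverse of 11 mod 26 is 19. This is an affine cipher: with a=0,…,z=25, each position x becomes (11x+18) mod 26.
Applying it to yogurt: y(24)→11·24+18≡22=w; o(14)→11·14+18≡16=q; g(6)→11·6+18≡6=g; u(20)→11·20+18≡4=e; r(17)→11·17+18≡23=x; t(19)→11·19+18≡19=t (all mod 26).

wqgext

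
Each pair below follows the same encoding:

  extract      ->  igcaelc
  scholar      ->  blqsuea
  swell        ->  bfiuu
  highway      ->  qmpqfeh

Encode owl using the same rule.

sfu

The shift depends on letter class: consonant x→g is +9, but vowel e→i is +4. Vowels shift forward by 4 and consonants shift forward by 9.
For owl: o(vowel)+4=s, w(cons)+9=f, l(cons)+9=u.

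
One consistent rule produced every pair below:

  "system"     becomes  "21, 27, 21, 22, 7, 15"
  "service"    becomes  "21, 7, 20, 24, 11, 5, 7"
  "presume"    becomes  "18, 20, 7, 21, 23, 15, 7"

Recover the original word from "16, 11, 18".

nip

s is letter #19 and maps to 21: an offset of 2. Each letter is replaced by its alphabet position (a=1..z=26) + 2.
Undoing it on 16, 11, 18: 16→(16−2)÷1=14=n, 11→(11−2)÷1=9=i, 18→(18−2)÷1=16=p.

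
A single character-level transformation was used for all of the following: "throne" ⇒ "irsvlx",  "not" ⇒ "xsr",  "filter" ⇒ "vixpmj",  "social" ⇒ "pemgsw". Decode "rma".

The output letters match the input read backwards, each shifted +4: throne reversed is enorht. Two steps: reverse the string, then apply a Caesar shift of +4.
Undoing it on rma: shift back: r−4=n, m−4=i, a−4=w → niw; then reverse → win.

win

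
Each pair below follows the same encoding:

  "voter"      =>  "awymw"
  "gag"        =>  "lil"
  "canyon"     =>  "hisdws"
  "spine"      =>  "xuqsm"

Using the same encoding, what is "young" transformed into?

dwcsl

Vowels shift forward by 8 and consonants shift forward by 5.
For young: y(cons)+5=d, o(vowel)+8=w, u(vowel)+8=c, n(cons)+5=s, g(cons)+5=l.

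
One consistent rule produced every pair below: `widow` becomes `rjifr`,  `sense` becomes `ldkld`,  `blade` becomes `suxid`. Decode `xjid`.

w(22)→r(17) and i(8)→j(9) fit y≡21x+23 (mod 26); the inverse of 21 mod 26 is 5. Treating letters as 0–25, the rule is x ↦ 21x + 23 (mod 26).
Reversing it on xjid: x(23)→5·(23−23)≡0=a; j(9)→5·(9−23)≡8=i; i(8)→5·(8−23)≡3=d; d(3)→5·(3−23)≡4=e (all mod 26).

aide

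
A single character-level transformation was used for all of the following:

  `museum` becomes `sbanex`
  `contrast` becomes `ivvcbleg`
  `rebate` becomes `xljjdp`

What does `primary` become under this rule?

Letter i (0-indexed) is shifted by i+6, so successive shifts are 6, 7, 8, ….
On primary: p+6=v, r+7=y, i+8=q, m+9=v, a+10=k, r+11=c, y+12=k.

vyqvkck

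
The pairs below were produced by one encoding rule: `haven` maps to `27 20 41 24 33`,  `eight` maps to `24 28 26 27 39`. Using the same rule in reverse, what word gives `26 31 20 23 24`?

glade

h is letter #8 and maps to 27: an offset of 19. Letters become their 1-based position plus 19 (so a→20, b→21, …).
Undoing it on 26 31 20 23 24: 26→(26−19)÷1=7=g, 31→(31−19)÷1=12=l, 20→(20−19)÷1=1=a, 23→(23−19)÷1=4=d, 24→(24−19)÷1=5=e.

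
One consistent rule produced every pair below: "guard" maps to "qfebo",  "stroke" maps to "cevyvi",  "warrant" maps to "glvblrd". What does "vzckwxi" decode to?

loyalty

A repeating key of period 3 is used — shifts +10, +11, +4 over and over.
Undoing it on vzckwxi: v−10=l, z−11=o, c−4=y, k−10=a, w−11=l, x−4=t, i−10=y.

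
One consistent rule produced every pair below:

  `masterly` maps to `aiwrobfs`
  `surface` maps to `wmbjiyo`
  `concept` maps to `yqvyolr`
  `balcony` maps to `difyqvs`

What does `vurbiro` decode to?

This is an affine cipher: with a=0,…,z=25, each position x becomes (21x+8) mod 26.
Decoding vurbiro: v(21)→5·(21−8)≡13=n; u(20)→5·(20−8)≡8=i; r(17)→5·(17−8)≡19=t; b(1)→5·(1−8)≡17=r; i(8)→5·(8−8)≡0=a; r(17)→5·(17−8)≡19=t; o(14)→5·(14−8)≡4=e (all mod 26).

nitrate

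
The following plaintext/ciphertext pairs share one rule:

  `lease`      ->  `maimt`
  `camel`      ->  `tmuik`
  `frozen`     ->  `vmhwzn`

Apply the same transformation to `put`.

bcx

The output letters match the input read backwards, each shifted +8: lease reversed is esael. The word is reversed, then every letter is shifted forward by 8.
Applying it to put: reverse → tup; then shift: t+8=b, u+8=c, p+8=x.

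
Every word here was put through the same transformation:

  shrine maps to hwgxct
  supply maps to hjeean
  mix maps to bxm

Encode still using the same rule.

Compare letters: s→h is +15, h→w is +15, r→g is +15 — a constant shift. Every letter moves 15 places later in the alphabet, wrapping around z→a.
On still: s+15=h, t+15=i, i+15=x, l+15=a, l+15=a.

hixaa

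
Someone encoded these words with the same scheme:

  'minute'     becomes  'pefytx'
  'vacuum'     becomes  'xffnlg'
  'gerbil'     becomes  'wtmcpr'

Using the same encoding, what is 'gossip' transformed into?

Read the word backwards and shift each letter +11.
On gossip: reverse → pissog; then shift: p+11=a, i+11=t, s+11=d, s+11=d, o+11=z, g+11=r.

atddzr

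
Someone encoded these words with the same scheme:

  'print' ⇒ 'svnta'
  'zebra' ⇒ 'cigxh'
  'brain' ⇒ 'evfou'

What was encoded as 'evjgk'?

bread

Each letter shifts forward by (position + 3), i.e. 3, 4, 5, … — the shift grows by one for each successive letter.
Reversing it on evjgk: e−3=b, v−4=r, j−5=e, g−6=a, k−7=d.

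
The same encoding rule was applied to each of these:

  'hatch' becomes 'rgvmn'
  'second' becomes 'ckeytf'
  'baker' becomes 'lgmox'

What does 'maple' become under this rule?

wgrvk

Shifts by position in hatch: pos 0: h→r (+10), pos 1: a→g (+6), pos 2: t→v (+2), pos 3: c→m (+10), pos 4: h→n (+6) — repeating every 3. The shifts repeat in a cycle of length 3: positions 0,1,… shift by +10, +6, +2, then the pattern repeats.
For maple: m+10=w, a+6=g, p+2=r, l+10=v, e+6=k.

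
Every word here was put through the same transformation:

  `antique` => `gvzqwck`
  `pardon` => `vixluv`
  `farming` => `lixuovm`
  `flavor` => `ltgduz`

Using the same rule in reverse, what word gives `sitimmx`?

A repeating key of period 2 is used — shifts +6, +8 over and over.
Decoding sitimmx: s−6=m, i−8=a, t−6=n, i−8=a, m−6=g, m−8=e, x−6=r.

manager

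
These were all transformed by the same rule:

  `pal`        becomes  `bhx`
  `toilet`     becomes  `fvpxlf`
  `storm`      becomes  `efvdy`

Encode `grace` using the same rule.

sdhol

The shift depends on letter class: consonant p→b is +12, but vowel a→h is +7. Vowels shift forward by 7 and consonants shift forward by 12.
On grace: g(cons)+12=s, r(cons)+12=d, a(vowel)+7=h, c(cons)+12=o, e(vowel)+7=l.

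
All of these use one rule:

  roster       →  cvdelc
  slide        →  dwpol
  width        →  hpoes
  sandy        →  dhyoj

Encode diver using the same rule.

opglc

Two shifts are in play — +7 for a/e/i/o/u, +11 for every other letter.
On diver: d(cons)+11=o, i(vowel)+7=p, v(cons)+11=g, e(vowel)+7=l, r(cons)+11=c.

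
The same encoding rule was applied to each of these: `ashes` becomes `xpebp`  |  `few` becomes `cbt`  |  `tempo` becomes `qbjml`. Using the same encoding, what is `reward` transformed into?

Compare letters: a→x is +23, s→p is +23, h→e is +23 — a constant shift. Each letter is shifted forward by 23 in the alphabet (a Caesar shift of +23).
Applying it to reward: r+23=o, e+23=b, w+23=t, a+23=x, r+23=o, d+23=a.

obtxoa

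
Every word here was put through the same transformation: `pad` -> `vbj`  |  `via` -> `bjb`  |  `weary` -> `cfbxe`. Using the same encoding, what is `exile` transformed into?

The rule splits by letter class: vowels +1, consonants +6.
On exile: e(vowel)+1=f, x(cons)+6=d, i(vowel)+1=j, l(cons)+6=r, e(vowel)+1=f.

fdjrf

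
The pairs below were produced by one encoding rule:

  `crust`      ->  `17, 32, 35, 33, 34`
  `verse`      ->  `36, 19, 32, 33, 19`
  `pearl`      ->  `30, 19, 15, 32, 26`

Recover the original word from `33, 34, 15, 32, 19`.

c is letter #3 and maps to 17: an offset of 14. The number is (letter's place in the alphabet, a=1) + 14.
Reversing it on 33, 34, 15, 32, 19: 33→(33−14)÷1=19=s, 34→(34−14)÷1=20=t, 15→(15−14)÷1=1=a, 32→(32−14)÷1=18=r, 19→(19−14)÷1=5=e.

stare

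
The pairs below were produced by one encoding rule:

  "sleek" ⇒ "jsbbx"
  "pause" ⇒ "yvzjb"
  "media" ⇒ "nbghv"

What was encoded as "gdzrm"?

dough

s(18)→j(9) and l(11)→s(18) fit y≡21x+21 (mod 26); the inverse of 21 mod 26 is 5. Each letter's alphabet position (a=0..z=25) is mapped through 21·x+21 mod 26 — an affine cipher.
Decoding gdzrm: g(6)→5·(6−21)≡3=d; d(3)→5·(3−21)≡14=o; z(25)→5·(25−21)≡20=u; r(17)→5·(17−21)≡6=g; m(12)→5·(12−21)≡7=h (all mod 26).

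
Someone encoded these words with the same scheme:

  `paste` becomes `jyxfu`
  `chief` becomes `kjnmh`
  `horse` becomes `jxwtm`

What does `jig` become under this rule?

Two steps: reverse the string, then apply a Caesar shift of +5.
For jig: reverse → gij; then shift: g+5=l, i+5=n, j+5=o.

lno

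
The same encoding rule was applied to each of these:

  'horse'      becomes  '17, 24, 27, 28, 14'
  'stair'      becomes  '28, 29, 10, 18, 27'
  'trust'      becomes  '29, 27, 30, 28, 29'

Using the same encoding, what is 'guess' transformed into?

16, 30, 14, 28, 28

h is letter #8 and maps to 17: an offset of 9. Each letter is replaced by its alphabet position (a=1..z=26) + 9.
Applying it to guess: g=7→16, u=21→30, e=5→14, s=19→28, s=19→28.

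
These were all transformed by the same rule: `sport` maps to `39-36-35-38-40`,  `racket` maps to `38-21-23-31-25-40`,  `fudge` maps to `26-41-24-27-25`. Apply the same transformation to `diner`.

s is letter #19 and maps to 39: an offset of 20. Letters become their 1-based position plus 20 (so a→21, b→22, …).
For diner: d=4→24, i=9→29, n=14→34, e=5→25, r=18→38.

24-29-34-25-38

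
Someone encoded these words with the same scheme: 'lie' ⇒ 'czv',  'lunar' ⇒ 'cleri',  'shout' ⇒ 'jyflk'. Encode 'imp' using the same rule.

It's a constant shift of +17 (ROT17).
For imp: i+17=z, m+17=d, p+17=g.

zdg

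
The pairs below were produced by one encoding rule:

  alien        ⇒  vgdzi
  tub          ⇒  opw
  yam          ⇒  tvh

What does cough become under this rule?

Each letter is shifted forward by 21 in the alphabet (a Caesar shift of +21).
Applying it to cough: c+21=x, o+21=j, u+21=p, g+21=b, h+21=c.

xjpbc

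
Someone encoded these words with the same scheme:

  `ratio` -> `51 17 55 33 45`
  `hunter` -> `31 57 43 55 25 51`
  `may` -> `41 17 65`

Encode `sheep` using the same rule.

With a=1..z=26, the number is 2·pos + 15.
Applying it to sheep: s=19→53, h=8→31, e=5→25, e=5→25, p=16→47.

53 31 25 25 47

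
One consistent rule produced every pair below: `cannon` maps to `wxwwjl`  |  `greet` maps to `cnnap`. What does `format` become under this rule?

The output letters match the input read backwards, each shifted +9: cannon reversed is nonnac. Read the word backwards and shift each letter +9.
For format: reverse → tamrof; then shift: t+9=c, a+9=j, m+9=v, r+9=a, o+9=x, f+9=o.

cjvaxo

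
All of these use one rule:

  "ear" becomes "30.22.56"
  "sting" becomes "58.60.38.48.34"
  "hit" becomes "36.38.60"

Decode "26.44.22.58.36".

clash

e(#5)→30 and a(#1)→22: differences scale by 2, so n = 2·pos + 20. With a=1..z=26, the number is 2·pos + 20.
Reversing it on 26.44.22.58.36: 26→(26−20)÷2=3=c, 44→(44−20)÷2=12=l, 22→(22−20)÷2=1=a, 58→(58−20)÷2=19=s, 36→(36−20)÷2=8=h.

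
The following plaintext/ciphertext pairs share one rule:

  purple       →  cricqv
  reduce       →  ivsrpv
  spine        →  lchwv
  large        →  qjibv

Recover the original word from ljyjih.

p(15)→c(2) and u(20)→r(17) fit y≡3x+9 (mod 26); the inverse of 3 mod 26 is 9. Each letter's alphabet position (a=0..z=25) is mapped through 3·x+9 mod 26 — an affine cipher.
Decoding ljyjih: l(11)→9·(11−9)≡18=s; j(9)→9·(9−9)≡0=a; y(24)→9·(24−9)≡5=f; j(9)→9·(9−9)≡0=a; i(8)→9·(8−9)≡17=r; h(7)→9·(7−9)≡8=i (all mod 26).

safari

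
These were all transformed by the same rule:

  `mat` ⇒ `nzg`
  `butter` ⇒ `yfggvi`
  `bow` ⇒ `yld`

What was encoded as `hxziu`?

scarf

Each pair mirrors across the alphabet (m↔n, a↔z, t↔g): positions sum to 25. Each letter is replaced by its mirror in the alphabet: a↔z, b↔y, c↔x, and so on (the Atbash cipher).
Decoding hxziu: h↔s, x↔c, z↔a, i↔r, u↔f.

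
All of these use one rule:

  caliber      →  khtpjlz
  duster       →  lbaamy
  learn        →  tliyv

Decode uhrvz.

Shifts by position in caliber: pos 0: c→k (+8), pos 1: a→h (+7), pos 2: l→t (+8), pos 3: i→p (+7) — repeating every 2. A repeating key of period 2 is used — shifts +8, +7 over and over.
Reversing it on uhrvz: u−8=m, h−7=a, r−8=j, v−7=o, z−8=r.

major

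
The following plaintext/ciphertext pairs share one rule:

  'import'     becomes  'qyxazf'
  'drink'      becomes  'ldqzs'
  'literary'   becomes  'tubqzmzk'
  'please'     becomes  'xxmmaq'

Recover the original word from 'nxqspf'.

Shifts by position in import: pos 0: i→q (+8), pos 1: m→y (+12), pos 2: p→x (+8), pos 3: o→a (+12) — repeating every 2. The shifts repeat in a cycle of length 2: positions 0,1,… shift by +8, +12, then the pattern repeats.
Undoing it on nxqspf: n−8=f, x−12=l, q−8=i, s−12=g, p−8=h, f−12=t.

flight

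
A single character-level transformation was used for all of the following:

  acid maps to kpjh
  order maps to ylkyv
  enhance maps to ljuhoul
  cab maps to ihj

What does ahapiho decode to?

habitat

The output letters match the input read backwards, each shifted +7: acid reversed is dica. The word is reversed, then every letter is shifted forward by 7.
Reversing it on ahapiho: shift back: a−7=t, h−7=a, a−7=t, p−7=i, i−7=b, h−7=a, o−7=h → tatibah; then reverse → habitat.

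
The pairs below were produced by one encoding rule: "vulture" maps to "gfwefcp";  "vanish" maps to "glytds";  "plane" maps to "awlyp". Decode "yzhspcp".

nowhere

Compare letters: v→g is +11, u→f is +11, l→w is +11 — a constant shift. This is a Caesar cipher with shift 11.
Reversing it on yzhspcp: y−11=n, z−11=o, h−11=w, s−11=h, p−11=e, c−11=r, p−11=e.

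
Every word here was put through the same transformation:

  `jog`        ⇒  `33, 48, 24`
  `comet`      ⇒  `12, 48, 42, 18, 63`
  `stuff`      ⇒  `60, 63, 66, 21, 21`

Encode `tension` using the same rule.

j(#10)→33 and o(#15)→48: differences scale by 3, so n = 3·pos + 3. The formula is n = 3×(alphabet index, a=1) + 3.
Applying it to tension: t=20→63, e=5→18, n=14→45, s=19→60, i=9→30, o=15→48, n=14→45.

63, 18, 45, 60, 30, 48, 45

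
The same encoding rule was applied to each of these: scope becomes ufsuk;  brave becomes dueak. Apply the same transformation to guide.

ixmik

In scope: s→u is +2, c→f is +3, o→s is +4, p→u is +5 — the shift increases by 1 each position. The shift increases by 1 at each position, starting from +2: 2, 3, 4, ….
On guide: g+2=i, u+3=x, i+4=m, d+5=i, e+6=k.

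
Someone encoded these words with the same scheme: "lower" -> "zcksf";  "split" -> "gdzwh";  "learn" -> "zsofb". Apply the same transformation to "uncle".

Compare letters: l→z is +14, o→c is +14, w→k is +14 — a constant shift. This is a Caesar cipher with shift 14.
On uncle: u+14=i, n+14=b, c+14=q, l+14=z, e+14=s.

ibqzs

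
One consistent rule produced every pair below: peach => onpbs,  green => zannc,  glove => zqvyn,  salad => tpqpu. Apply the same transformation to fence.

p(15)→o(14) and e(4)→n(13) fit y≡19x+15 (mod 26); the inverse of 19 mod 26 is 11. Each letter's alphabet position (a=0..z=25) is mapped through 19·x+15 mod 26 — an affine cipher.
For fence: f(5)→19·5+15≡6=g; e(4)→19·4+15≡13=n; n(13)→19·13+15≡2=c; c(2)→19·2+15≡1=b; e(4)→19·4+15≡13=n (all mod 26).

gncbn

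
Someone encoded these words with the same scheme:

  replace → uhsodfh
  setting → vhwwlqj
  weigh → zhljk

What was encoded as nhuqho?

Compare letters: r→u is +3, e→h is +3, p→s is +3 — a constant shift. Every letter moves 3 places later in the alphabet, wrapping around z→a.
Undoing it on nhuqho: n−3=k, h−3=e, u−3=r, q−3=n, h−3=e, o−3=l.

kernel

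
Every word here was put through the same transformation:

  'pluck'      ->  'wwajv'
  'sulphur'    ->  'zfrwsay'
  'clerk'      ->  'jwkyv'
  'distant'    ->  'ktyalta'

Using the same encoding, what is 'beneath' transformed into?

iptllzo

Shifts by position in pluck: pos 0: p→w (+7), pos 1: l→w (+11), pos 2: u→a (+6), pos 3: c→j (+7), pos 4: k→v (+11) — repeating every 3. It's a Vigenère-style cipher with numeric key [7,11,6]: position i shifts by key[i mod 3].
Applying it to beneath: b+7=i, e+11=p, n+6=t, e+7=l, a+11=l, t+6=z, h+7=o.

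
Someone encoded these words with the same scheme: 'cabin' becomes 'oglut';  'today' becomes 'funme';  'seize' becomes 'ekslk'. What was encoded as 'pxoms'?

dream

The shifts repeat in a cycle of length 3: positions 0,1,… shift by +12, +6, +10, then the pattern repeats.
Reversing it on pxoms: p−12=d, x−6=r, o−10=e, m−12=a, s−6=m.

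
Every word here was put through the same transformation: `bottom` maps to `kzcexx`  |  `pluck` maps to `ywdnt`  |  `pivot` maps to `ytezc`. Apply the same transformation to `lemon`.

upvzw

Shifts by position in bottom: pos 0: b→k (+9), pos 1: o→z (+11), pos 2: t→c (+9), pos 3: t→e (+11) — repeating every 2. The shifts repeat in a cycle of length 2: positions 0,1,… shift by +9, +11, then the pattern repeats.
Applying it to lemon: l+9=u, e+11=p, m+9=v, o+11=z, n+9=w.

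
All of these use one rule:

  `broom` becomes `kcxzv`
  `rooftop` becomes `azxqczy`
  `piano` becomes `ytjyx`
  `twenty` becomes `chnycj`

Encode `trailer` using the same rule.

ccjtupa

It's a Vigenère-style cipher with numeric key [9,11]: position i shifts by key[i mod 2].
On trailer: t+9=c, r+11=c, a+9=j, i+11=t, l+9=u, e+11=p, r+9=a.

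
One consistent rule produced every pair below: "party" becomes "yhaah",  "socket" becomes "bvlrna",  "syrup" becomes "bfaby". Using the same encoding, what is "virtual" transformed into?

A repeating key of period 2 is used — shifts +9, +7 over and over.
On virtual: v+9=e, i+7=p, r+9=a, t+7=a, u+9=d, a+7=h, l+9=u.

epaadhu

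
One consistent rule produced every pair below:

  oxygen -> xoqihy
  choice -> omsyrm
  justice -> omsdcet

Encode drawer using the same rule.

bogkbn

The output letters match the input read backwards, each shifted +10: oxygen reversed is negyxo. Read the word backwards and shift each letter +10.
For drawer: reverse → reward; then shift: r+10=b, e+10=o, w+10=g, a+10=k, r+10=b, d+10=n.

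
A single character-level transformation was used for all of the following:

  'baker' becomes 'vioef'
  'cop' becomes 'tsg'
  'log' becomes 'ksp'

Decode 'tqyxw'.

stump

Read the word backwards and shift each letter +4.
Undoing it on tqyxw: shift back: t−4=p, q−4=m, y−4=u, x−4=t, w−4=s → pmuts; then reverse → stump.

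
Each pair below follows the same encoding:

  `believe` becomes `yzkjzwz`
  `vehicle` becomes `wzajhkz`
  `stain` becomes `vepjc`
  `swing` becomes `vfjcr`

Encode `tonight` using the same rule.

elcjrae

b(1)→y(24) and e(4)→z(25) fit y≡9x+15 (mod 26); the inverse of 9 mod 26 is 3. Treating letters as 0–25, the rule is x ↦ 9x + 15 (mod 26).
On tonight: t(19)→9·19+15≡4=e; o(14)→9·14+15≡11=l; n(13)→9·13+15≡2=c; i(8)→9·8+15≡9=j; g(6)→9·6+15≡17=r; h(7)→9·7+15≡0=a; t(19)→9·19+15≡4=e (all mod 26).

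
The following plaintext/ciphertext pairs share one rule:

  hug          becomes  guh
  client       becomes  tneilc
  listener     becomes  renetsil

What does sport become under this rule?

The word is simply reversed.
On sport: reverse → trops.

trops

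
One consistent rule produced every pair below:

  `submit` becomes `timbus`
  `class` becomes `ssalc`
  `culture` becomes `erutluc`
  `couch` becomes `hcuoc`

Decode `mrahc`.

The output letters match the input read backwards: submit reversed is timbus. The word is simply reversed.
Decoding mrahc: then reverse → charm.

charm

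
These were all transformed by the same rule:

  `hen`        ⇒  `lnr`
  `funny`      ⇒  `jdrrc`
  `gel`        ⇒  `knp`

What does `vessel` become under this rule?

znwwnp

The shift depends on letter class: consonant h→l is +4, but vowel e→n is +9. Two shifts are in play — +9 for a/e/i/o/u, +4 for every other letter.
Applying it to vessel: v(cons)+4=z, e(vowel)+9=n, s(cons)+4=w, s(cons)+4=w, e(vowel)+9=n, l(cons)+4=p.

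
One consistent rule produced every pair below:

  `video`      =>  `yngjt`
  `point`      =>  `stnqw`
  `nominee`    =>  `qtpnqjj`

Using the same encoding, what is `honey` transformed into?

The shift depends on letter class: consonant v→y is +3, but vowel i→n is +5. Two shifts are in play — +5 for a/e/i/o/u, +3 for every other letter.
For honey: h(cons)+3=k, o(vowel)+5=t, n(cons)+3=q, e(vowel)+5=j, y(cons)+3=b.

ktqjb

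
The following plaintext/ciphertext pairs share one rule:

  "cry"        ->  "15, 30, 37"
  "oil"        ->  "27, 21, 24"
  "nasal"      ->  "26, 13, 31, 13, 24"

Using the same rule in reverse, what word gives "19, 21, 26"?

Each letter is replaced by its alphabet position (a=1..z=26) + 12.
Reversing it on 19, 21, 26: 19→(19−12)÷1=7=g, 21→(21−12)÷1=9=i, 26→(26−12)÷1=14=n.

gin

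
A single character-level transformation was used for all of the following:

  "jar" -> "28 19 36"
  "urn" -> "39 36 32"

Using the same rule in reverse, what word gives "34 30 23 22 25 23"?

j is letter #10 and maps to 28: an offset of 18. The number is (letter's place in the alphabet, a=1) + 18.
Undoing it on 34 30 23 22 25 23: 34→(34−18)÷1=16=p, 30→(30−18)÷1=12=l, 23→(23−18)÷1=5=e, 22→(22−18)÷1=4=d, 25→(25−18)÷1=7=g, 23→(23−18)÷1=5=e.

pledge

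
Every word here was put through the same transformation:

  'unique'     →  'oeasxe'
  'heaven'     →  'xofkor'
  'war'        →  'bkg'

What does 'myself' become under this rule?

The output letters match the input read backwards, each shifted +10: unique reversed is euqinu. Two steps: reverse the string, then apply a Caesar shift of +10.
Applying it to myself: reverse → flesym; then shift: f+10=p, l+10=v, e+10=o, s+10=c, y+10=i, m+10=w.

pvociw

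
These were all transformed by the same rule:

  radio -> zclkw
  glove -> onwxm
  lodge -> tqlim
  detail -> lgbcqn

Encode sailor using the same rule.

Shifts by position in radio: pos 0: r→z (+8), pos 1: a→c (+2), pos 2: d→l (+8), pos 3: i→k (+2) — repeating every 2. The shifts repeat in a cycle of length 2: positions 0,1,… shift by +8, +2, then the pattern repeats.
On sailor: s+8=a, a+2=c, i+8=q, l+2=n, o+8=w, r+2=t.

acqnwt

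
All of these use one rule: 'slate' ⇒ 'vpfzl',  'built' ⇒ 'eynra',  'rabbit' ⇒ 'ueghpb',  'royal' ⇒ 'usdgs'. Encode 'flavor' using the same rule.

The shift increases by 1 at each position, starting from +3: 3, 4, 5, ….
Applying it to flavor: f+3=i, l+4=p, a+5=f, v+6=b, o+7=v, r+8=z.

ipfbvz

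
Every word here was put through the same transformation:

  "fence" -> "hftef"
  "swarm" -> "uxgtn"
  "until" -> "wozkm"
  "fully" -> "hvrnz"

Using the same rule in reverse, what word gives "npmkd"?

logic

Shifts by position in fence: pos 0: f→h (+2), pos 1: e→f (+1), pos 2: n→t (+6), pos 3: c→e (+2), pos 4: e→f (+1) — repeating every 3. The shifts repeat in a cycle of length 3: positions 0,1,… shift by +2, +1, +6, then the pattern repeats.
Decoding npmkd: n−2=l, p−1=o, m−6=g, k−2=i, d−1=c.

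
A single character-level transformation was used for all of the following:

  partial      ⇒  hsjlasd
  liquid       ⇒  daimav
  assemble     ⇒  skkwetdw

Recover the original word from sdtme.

Each letter is shifted forward by 18 in the alphabet (a Caesar shift of +18).
Decoding sdtme: s−18=a, d−18=l, t−18=b, m−18=u, e−18=m.

album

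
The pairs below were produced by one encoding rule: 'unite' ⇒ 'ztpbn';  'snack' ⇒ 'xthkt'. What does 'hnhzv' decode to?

charm

In unite: u→z is +5, n→t is +6, i→p is +7, t→b is +8 — the shift increases by 1 each position. The shift increases by 1 at each position, starting from +5: 5, 6, 7, ….
Reversing it on hnhzv: h−5=c, n−6=h, h−7=a, z−8=r, v−9=m.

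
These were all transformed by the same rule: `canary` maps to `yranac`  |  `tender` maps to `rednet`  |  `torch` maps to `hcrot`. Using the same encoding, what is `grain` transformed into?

niarg

The word is simply reversed.
For grain: reverse → niarg.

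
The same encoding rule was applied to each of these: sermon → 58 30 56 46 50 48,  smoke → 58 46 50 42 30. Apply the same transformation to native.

Each letter becomes 2×(its alphabet position, a=1..z=26) + 20.
For native: n=14→48, a=1→22, t=20→60, i=9→38, v=22→64, e=5→30.

48 22 60 38 64 30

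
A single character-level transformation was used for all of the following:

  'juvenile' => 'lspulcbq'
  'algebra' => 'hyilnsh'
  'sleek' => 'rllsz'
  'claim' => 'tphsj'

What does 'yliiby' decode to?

Read the word backwards and shift each letter +7.
Reversing it on yliiby: shift back: y−7=r, l−7=e, i−7=b, i−7=b, b−7=u, y−7=r → rebbur; then reverse → rubber.

rubber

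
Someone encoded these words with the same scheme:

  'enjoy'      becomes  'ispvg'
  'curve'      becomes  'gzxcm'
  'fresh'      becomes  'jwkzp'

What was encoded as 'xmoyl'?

Letter i (0-indexed) is shifted by i+4, so successive shifts are 4, 5, 6, ….
Undoing it on xmoyl: x−4=t, m−5=h, o−6=i, y−7=r, l−8=d.

third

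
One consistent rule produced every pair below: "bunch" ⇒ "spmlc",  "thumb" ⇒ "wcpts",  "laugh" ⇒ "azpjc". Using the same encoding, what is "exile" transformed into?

xuvax

b(1)→s(18) and u(20)→p(15) fit y≡19x+25 (mod 26); the inverse of 19 mod 26 is 11. Each letter's alphabet position (a=0..z=25) is mapped through 19·x+25 mod 26 — an affine cipher.
Applying it to exile: e(4)→19·4+25≡23=x; x(23)→19·23+25≡20=u; i(8)→19·8+25≡21=v; l(11)→19·11+25≡0=a; e(4)→19·4+25≡23=x (all mod 26).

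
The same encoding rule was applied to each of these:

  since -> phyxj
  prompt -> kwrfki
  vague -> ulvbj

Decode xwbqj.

crude

This is an affine cipher: with a=0,…,z=25, each position x becomes (19x+11) mod 26.
Decoding xwbqj: x(23)→11·(23−11)≡2=c; w(22)→11·(22−11)≡17=r; b(1)→11·(1−11)≡20=u; q(16)→11·(16−11)≡3=d; j(9)→11·(9−11)≡4=e (all mod 26).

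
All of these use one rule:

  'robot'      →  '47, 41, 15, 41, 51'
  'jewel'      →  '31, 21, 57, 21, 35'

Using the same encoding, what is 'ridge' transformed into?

47, 29, 19, 25, 21

r(#18)→47 and o(#15)→41: differences scale by 2, so n = 2·pos + 11. With a=1..z=26, the number is 2·pos + 11.
For ridge: r=18→47, i=9→29, d=4→19, g=7→25, e=5→21.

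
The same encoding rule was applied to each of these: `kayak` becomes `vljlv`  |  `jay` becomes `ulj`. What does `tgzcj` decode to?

Compare letters: k→v is +11, a→l is +11, y→j is +11 — a constant shift. It's a constant shift of +11 (ROT11).
Undoing it on tgzcj: t−11=i, g−11=v, z−11=o, c−11=r, j−11=y.

ivory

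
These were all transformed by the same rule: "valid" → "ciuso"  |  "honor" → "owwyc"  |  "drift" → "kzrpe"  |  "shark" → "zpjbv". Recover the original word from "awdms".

touch

In valid: v→c is +7, a→i is +8, l→u is +9, i→s is +10 — the shift increases by 1 each position. The shift increases by 1 at each position, starting from +7: 7, 8, 9, ….
Reversing it on awdms: a−7=t, w−8=o, d−9=u, m−10=c, s−11=h.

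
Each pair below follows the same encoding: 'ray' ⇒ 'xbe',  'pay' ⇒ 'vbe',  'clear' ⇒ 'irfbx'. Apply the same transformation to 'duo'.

Two shifts are in play — +1 for a/e/i/o/u, +6 for every other letter.
Applying it to duo: d(cons)+6=j, u(vowel)+1=v, o(vowel)+1=p.

jvp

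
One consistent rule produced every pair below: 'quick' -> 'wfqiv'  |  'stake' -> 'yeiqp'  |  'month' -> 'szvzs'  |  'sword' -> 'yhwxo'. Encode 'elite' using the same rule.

Shifts by position in quick: pos 0: q→w (+6), pos 1: u→f (+11), pos 2: i→q (+8), pos 3: c→i (+6), pos 4: k→v (+11) — repeating every 3. It's a Vigenère-style cipher with numeric key [6,11,8]: position i shifts by key[i mod 3].
Applying it to elite: e+6=k, l+11=w, i+8=q, t+6=z, e+11=p.

kwqzp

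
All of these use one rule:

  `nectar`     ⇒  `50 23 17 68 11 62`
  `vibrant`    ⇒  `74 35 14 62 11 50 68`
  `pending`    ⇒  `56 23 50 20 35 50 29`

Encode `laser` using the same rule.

n(#14)→50 and e(#5)→23: differences scale by 3, so n = 3·pos + 8. With a=1..z=26, the number is 3·pos + 8.
On laser: l=12→44, a=1→11, s=19→65, e=5→23, r=18→62.

44 11 65 23 62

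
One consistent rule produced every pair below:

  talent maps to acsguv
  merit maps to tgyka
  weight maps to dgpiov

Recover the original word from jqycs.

coral

Shifts by position in talent: pos 0: t→a (+7), pos 1: a→c (+2), pos 2: l→s (+7), pos 3: e→g (+2) — repeating every 2. It's a Vigenère-style cipher with numeric key [7,2]: position i shifts by key[i mod 2].
Decoding jqycs: j−7=c, q−2=o, y−7=r, c−2=a, s−7=l.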